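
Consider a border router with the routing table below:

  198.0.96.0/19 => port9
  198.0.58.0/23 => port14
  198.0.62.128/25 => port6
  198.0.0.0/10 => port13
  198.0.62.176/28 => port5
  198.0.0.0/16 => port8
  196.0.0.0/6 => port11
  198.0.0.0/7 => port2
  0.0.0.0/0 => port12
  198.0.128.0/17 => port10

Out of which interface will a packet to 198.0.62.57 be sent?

Routes whose prefix contains 198.0.62.57:
  0.0.0.0/0 (default, matches everything) -> port12
  196.0.0.0/6 (196.0.0.0 - 199.255.255.255) -> port11
  198.0.0.0/7 (198.0.0.0 - 199.255.255.255) -> port2
  198.0.0.0/10 (198.0.0.0 - 198.63.255.255) -> port13
  198.0.0.0/16 (198.0.0.0 - 198.0.255.255) -> port8
More-specific entries that do NOT match:
  198.0.62.176/28 (198.0.62.176 - 198.0.62.191) does not contain 198.0.62.57
  198.0.62.128/25 (198.0.62.128 - 198.0.62.255) does not contain 198.0.62.57
  198.0.58.0/23 (198.0.58.0 - 198.0.59.255) does not contain 198.0.62.57
  198.0.96.0/19 (198.0.96.0 - 198.0.127.255) does not contain 198.0.62.57
  198.0.128.0/17 (198.0.128.0 - 198.0.255.255) does not contain 198.0.62.57
Longest matching prefix is /16 -> interface port8.

port8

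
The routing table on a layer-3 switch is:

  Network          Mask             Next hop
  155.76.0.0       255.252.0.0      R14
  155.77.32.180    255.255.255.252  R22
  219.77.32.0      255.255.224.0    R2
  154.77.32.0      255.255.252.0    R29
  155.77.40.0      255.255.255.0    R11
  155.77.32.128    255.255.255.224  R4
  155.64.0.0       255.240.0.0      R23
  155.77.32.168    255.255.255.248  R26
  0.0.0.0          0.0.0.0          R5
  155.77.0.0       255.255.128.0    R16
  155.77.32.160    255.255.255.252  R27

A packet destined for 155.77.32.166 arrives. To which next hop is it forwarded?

R16

Routes whose prefix contains 155.77.32.166:
  0.0.0.0/0 (default, matches everything) -> R5
  155.64.0.0/12 (155.64.0.0 - 155.79.255.255) -> R23
  155.76.0.0/14 (155.76.0.0 - 155.79.255.255) -> R14
  155.77.0.0/17 (155.77.0.0 - 155.77.127.255) -> R16
More-specific entries that do NOT match:
  155.77.32.180/30 (155.77.32.180 - 155.77.32.183) does not contain 155.77.32.166
  155.77.32.160/30 (155.77.32.160 - 155.77.32.163) does not contain 155.77.32.166
  155.77.32.168/29 (155.77.32.168 - 155.77.32.175) does not contain 155.77.32.166
  155.77.32.128/27 (155.77.32.128 - 155.77.32.159) does not contain 155.77.32.166
  155.77.40.0/24 (155.77.40.0 - 155.77.40.255) does not contain 155.77.32.166
  154.77.32.0/22 (154.77.32.0 - 154.77.35.255) does not contain 155.77.32.166
  219.77.32.0/19 (219.77.32.0 - 219.77.63.255) does not contain 155.77.32.166
Longest matching prefix is /17 -> next hop R16.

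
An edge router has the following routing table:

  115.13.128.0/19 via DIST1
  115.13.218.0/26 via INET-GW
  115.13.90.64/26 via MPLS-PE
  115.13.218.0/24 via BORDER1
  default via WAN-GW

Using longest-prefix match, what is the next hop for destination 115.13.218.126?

BORDER1

Routes whose prefix contains 115.13.218.126:
  0.0.0.0/0 (default, matches everything) -> WAN-GW
  115.13.218.0/24 (115.13.218.0 - 115.13.218.255) -> BORDER1
More-specific entries that do NOT match:
  115.13.218.0/26 (115.13.218.0 - 115.13.218.63) does not contain 115.13.218.126
  115.13.90.64/26 (115.13.90.64 - 115.13.90.127) does not contain 115.13.218.126
Longest matching prefix is /24 -> next hop BORDER1.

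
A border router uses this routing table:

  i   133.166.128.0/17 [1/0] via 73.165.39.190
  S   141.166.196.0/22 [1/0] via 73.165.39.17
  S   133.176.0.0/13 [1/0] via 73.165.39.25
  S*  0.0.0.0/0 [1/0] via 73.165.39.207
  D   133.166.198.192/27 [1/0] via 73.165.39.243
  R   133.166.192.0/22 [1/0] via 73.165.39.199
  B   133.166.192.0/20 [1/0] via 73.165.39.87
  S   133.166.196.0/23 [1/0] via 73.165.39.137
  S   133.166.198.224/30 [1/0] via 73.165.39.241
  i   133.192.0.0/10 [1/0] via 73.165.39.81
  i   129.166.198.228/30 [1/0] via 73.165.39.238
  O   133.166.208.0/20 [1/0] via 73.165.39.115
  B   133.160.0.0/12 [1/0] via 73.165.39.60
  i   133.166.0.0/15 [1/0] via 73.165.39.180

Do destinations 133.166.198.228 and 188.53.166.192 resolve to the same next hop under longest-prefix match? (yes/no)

133.166.198.228: longest match 133.166.192.0/20 -> 73.165.39.87
188.53.166.192: longest match 0.0.0.0/0 -> 73.165.39.207

no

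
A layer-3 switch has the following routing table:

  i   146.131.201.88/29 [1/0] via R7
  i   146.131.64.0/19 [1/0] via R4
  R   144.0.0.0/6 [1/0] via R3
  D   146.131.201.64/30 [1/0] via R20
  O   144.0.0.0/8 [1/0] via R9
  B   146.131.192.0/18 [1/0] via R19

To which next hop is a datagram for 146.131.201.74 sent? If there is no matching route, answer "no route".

Routes whose prefix contains 146.131.201.74:
  144.0.0.0/6 (144.0.0.0 - 147.255.255.255) -> R3
  146.131.192.0/18 (146.131.192.0 - 146.131.255.255) -> R19
More-specific entries that do NOT match:
  146.131.201.64/30 (146.131.201.64 - 146.131.201.67) does not contain 146.131.201.74
  146.131.201.88/29 (146.131.201.88 - 146.131.201.95) does not contain 146.131.201.74
  146.131.64.0/19 (146.131.64.0 - 146.131.95.255) does not contain 146.131.201.74
Longest matching prefix is /18 -> next hop R19.

R19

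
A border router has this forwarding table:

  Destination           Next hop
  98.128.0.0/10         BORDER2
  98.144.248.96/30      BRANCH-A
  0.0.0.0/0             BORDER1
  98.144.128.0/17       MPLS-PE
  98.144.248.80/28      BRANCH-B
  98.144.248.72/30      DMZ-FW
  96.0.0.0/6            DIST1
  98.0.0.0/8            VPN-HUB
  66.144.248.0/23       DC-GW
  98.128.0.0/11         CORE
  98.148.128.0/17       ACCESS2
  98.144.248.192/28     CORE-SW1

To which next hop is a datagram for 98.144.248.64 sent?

MPLS-PE

Routes whose prefix contains 98.144.248.64:
  0.0.0.0/0 (default, matches everything) -> BORDER1
  96.0.0.0/6 (96.0.0.0 - 99.255.255.255) -> DIST1
  98.0.0.0/8 (98.0.0.0 - 98.255.255.255) -> VPN-HUB
  98.128.0.0/10 (98.128.0.0 - 98.191.255.255) -> BORDER2
  98.128.0.0/11 (98.128.0.0 - 98.159.255.255) -> CORE
  98.144.128.0/17 (98.144.128.0 - 98.144.255.255) -> MPLS-PE
More-specific entries that do NOT match:
  98.144.248.96/30 (98.144.248.96 - 98.144.248.99) does not contain 98.144.248.64
  98.144.248.72/30 (98.144.248.72 - 98.144.248.75) does not contain 98.144.248.64
  98.144.248.80/28 (98.144.248.80 - 98.144.248.95) does not contain 98.144.248.64
  98.144.248.192/28 (98.144.248.192 - 98.144.248.207) does not contain 98.144.248.64
  66.144.248.0/23 (66.144.248.0 - 66.144.249.255) does not contain 98.144.248.64
Longest matching prefix is /17 -> next hop MPLS-PE.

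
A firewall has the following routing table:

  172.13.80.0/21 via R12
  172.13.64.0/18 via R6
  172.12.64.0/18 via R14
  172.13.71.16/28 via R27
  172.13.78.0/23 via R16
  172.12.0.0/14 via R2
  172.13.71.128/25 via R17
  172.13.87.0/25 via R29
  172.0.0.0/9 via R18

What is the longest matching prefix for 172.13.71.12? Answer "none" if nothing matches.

172.13.64.0/18

Entries matching 172.13.71.12:
  172.0.0.0/9 (172.0.0.0 - 172.127.255.255)
  172.12.0.0/14 (172.12.0.0 - 172.15.255.255)
  172.13.64.0/18 (172.13.64.0 - 172.13.127.255)
Most specific is 172.13.64.0/18.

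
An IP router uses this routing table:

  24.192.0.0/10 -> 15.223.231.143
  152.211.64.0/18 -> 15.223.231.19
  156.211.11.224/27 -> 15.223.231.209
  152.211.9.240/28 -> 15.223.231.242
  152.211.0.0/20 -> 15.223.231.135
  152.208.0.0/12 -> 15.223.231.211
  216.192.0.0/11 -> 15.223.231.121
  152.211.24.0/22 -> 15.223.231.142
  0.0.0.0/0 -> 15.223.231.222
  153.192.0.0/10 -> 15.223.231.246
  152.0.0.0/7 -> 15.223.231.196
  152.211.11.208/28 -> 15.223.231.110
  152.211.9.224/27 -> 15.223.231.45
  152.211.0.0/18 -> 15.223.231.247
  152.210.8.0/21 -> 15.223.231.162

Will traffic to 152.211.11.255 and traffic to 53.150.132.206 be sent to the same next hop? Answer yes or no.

no

152.211.11.255: longest match 152.211.0.0/20 -> 15.223.231.135
53.150.132.206: longest match 0.0.0.0/0 -> 15.223.231.222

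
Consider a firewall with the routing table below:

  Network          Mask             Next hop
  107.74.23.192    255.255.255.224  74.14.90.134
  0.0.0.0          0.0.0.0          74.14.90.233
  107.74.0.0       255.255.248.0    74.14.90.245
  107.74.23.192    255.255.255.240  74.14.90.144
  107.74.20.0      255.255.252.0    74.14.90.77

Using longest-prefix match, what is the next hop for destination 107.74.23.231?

Routes whose prefix contains 107.74.23.231:
  0.0.0.0/0 (default, matches everything) -> 74.14.90.233
  107.74.20.0/22 (107.74.20.0 - 107.74.23.255) -> 74.14.90.77
More-specific entries that do NOT match:
  107.74.23.192/28 (107.74.23.192 - 107.74.23.207) does not contain 107.74.23.231
  107.74.23.192/27 (107.74.23.192 - 107.74.23.223) does not contain 107.74.23.231
Longest matching prefix is /22 -> next hop 74.14.90.77.

74.14.90.77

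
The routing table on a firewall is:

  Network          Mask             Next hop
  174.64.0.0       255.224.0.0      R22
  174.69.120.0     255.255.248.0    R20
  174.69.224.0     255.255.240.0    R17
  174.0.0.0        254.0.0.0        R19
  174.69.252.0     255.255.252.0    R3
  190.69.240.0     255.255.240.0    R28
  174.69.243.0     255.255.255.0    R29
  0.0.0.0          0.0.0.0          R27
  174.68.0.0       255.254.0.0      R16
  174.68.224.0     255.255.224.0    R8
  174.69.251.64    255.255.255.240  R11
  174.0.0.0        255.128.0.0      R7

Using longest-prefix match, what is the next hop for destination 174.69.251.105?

Routes whose prefix contains 174.69.251.105:
  0.0.0.0/0 (default, matches everything) -> R27
  174.0.0.0/7 (174.0.0.0 - 175.255.255.255) -> R19
  174.0.0.0/9 (174.0.0.0 - 174.127.255.255) -> R7
  174.64.0.0/11 (174.64.0.0 - 174.95.255.255) -> R22
  174.68.0.0/15 (174.68.0.0 - 174.69.255.255) -> R16
More-specific entries that do NOT match:
  174.69.251.64/28 (174.69.251.64 - 174.69.251.79) does not contain 174.69.251.105
  174.69.243.0/24 (174.69.243.0 - 174.69.243.255) does not contain 174.69.251.105
  174.69.252.0/22 (174.69.252.0 - 174.69.255.255) does not contain 174.69.251.105
  174.69.120.0/21 (174.69.120.0 - 174.69.127.255) does not contain 174.69.251.105
  174.69.224.0/20 (174.69.224.0 - 174.69.239.255) does not contain 174.69.251.105
  190.69.240.0/20 (190.69.240.0 - 190.69.255.255) does not contain 174.69.251.105
  174.68.224.0/19 (174.68.224.0 - 174.68.255.255) does not contain 174.69.251.105
Longest matching prefix is /15 -> next hop R16.

R16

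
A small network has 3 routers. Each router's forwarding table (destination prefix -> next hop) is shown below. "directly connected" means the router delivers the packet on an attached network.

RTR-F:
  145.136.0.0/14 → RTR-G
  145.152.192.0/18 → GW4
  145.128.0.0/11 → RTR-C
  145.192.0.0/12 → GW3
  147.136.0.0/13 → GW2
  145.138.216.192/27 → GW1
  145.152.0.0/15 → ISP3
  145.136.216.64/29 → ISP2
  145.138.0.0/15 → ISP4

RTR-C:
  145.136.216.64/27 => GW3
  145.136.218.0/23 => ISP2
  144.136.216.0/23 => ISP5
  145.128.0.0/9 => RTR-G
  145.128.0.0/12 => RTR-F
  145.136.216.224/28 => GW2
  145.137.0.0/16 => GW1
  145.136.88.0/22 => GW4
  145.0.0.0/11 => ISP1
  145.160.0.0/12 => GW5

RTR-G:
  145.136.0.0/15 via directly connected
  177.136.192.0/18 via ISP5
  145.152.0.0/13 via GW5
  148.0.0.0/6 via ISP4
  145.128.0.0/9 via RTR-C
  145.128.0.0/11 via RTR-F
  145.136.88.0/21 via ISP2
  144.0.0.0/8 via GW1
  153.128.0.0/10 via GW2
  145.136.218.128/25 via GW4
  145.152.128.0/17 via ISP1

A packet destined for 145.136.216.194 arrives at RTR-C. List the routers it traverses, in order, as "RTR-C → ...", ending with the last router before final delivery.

At RTR-C: longest match for 145.136.216.194 is 145.128.0.0/12 -> RTR-F
At RTR-F: longest match for 145.136.216.194 is 145.136.0.0/14 -> RTR-G
At RTR-G: longest match for 145.136.216.194 is 145.136.0.0/15 -> directly connected

RTR-C → RTR-F → RTR-G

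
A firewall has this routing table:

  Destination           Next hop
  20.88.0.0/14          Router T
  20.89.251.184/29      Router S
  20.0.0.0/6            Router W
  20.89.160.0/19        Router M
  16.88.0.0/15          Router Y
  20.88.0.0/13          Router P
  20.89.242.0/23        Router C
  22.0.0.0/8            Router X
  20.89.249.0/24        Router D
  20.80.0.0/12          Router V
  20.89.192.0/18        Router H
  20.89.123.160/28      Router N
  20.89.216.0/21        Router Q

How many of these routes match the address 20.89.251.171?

5

Prefixes containing 20.89.251.171:
  20.0.0.0/6 (20.0.0.0 - 23.255.255.255)
  20.80.0.0/12 (20.80.0.0 - 20.95.255.255)
  20.88.0.0/13 (20.88.0.0 - 20.95.255.255)
  20.88.0.0/14 (20.88.0.0 - 20.91.255.255)
  20.89.192.0/18 (20.89.192.0 - 20.89.255.255)
Total matching entries: 5.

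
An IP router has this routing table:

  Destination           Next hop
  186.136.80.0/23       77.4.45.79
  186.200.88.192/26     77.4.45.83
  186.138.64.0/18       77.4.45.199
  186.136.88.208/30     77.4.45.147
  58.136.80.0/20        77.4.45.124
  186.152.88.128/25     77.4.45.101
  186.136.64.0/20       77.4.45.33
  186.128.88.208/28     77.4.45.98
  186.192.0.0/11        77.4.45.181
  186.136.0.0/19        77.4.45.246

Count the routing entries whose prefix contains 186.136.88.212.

No listed prefix contains 186.136.88.212.
Total matching entries: 0.

0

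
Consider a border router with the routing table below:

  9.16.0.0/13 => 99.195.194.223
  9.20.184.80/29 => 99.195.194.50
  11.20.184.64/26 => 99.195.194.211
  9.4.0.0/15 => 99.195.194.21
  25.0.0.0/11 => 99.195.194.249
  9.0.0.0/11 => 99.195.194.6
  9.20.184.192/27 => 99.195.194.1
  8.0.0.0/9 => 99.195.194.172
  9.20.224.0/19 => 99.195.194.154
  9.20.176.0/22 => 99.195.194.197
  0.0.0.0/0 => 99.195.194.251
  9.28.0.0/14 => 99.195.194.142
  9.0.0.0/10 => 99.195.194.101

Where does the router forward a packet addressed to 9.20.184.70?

Routes whose prefix contains 9.20.184.70:
  0.0.0.0/0 (default, matches everything) -> 99.195.194.251
  9.0.0.0/10 (9.0.0.0 - 9.63.255.255) -> 99.195.194.101
  9.0.0.0/11 (9.0.0.0 - 9.31.255.255) -> 99.195.194.6
  9.16.0.0/13 (9.16.0.0 - 9.23.255.255) -> 99.195.194.223
More-specific entries that do NOT match:
  9.20.184.80/29 (9.20.184.80 - 9.20.184.87) does not contain 9.20.184.70
  9.20.184.192/27 (9.20.184.192 - 9.20.184.223) does not contain 9.20.184.70
  11.20.184.64/26 (11.20.184.64 - 11.20.184.127) does not contain 9.20.184.70
  9.20.176.0/22 (9.20.176.0 - 9.20.179.255) does not contain 9.20.184.70
  9.20.224.0/19 (9.20.224.0 - 9.20.255.255) does not contain 9.20.184.70
  9.4.0.0/15 (9.4.0.0 - 9.5.255.255) does not contain 9.20.184.70
  9.28.0.0/14 (9.28.0.0 - 9.31.255.255) does not contain 9.20.184.70
Longest matching prefix is /13 -> next hop 99.195.194.223.

99.195.194.223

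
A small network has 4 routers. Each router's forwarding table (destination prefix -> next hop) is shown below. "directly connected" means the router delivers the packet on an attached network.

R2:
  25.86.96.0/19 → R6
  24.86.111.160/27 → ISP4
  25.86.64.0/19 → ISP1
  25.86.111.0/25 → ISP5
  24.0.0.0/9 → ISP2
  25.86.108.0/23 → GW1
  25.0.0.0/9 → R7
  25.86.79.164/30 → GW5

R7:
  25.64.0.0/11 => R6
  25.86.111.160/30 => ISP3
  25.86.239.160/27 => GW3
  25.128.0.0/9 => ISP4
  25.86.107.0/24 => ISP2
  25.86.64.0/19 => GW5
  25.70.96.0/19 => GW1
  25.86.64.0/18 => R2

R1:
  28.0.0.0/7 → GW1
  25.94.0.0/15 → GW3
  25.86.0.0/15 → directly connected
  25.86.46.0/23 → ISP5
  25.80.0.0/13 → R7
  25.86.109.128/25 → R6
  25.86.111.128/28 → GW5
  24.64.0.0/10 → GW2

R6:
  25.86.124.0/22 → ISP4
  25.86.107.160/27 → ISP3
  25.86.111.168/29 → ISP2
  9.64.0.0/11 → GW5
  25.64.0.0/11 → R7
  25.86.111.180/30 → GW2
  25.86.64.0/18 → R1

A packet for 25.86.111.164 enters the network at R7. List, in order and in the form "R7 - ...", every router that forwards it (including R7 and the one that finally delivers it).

At R7: longest match for 25.86.111.164 is 25.86.64.0/18 -> R2
At R2: longest match for 25.86.111.164 is 25.86.96.0/19 -> R6
At R6: longest match for 25.86.111.164 is 25.86.64.0/18 -> R1
At R1: longest match for 25.86.111.164 is 25.86.0.0/15 -> directly connected

R7 - R2 - R6 - R1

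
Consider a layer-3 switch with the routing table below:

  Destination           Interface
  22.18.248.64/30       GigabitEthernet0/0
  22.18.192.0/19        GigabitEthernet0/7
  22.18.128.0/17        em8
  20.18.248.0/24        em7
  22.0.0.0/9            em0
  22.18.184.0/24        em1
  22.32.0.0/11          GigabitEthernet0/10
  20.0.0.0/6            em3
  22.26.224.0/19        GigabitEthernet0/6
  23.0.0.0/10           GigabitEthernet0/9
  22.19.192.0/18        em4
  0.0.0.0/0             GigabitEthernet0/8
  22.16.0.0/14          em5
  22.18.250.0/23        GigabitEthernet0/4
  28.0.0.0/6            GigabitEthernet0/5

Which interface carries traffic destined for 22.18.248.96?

Routes whose prefix contains 22.18.248.96:
  0.0.0.0/0 (default, matches everything) -> GigabitEthernet0/8
  20.0.0.0/6 (20.0.0.0 - 23.255.255.255) -> em3
  22.0.0.0/9 (22.0.0.0 - 22.127.255.255) -> em0
  22.16.0.0/14 (22.16.0.0 - 22.19.255.255) -> em5
  22.18.128.0/17 (22.18.128.0 - 22.18.255.255) -> em8
More-specific entries that do NOT match:
  22.18.248.64/30 (22.18.248.64 - 22.18.248.67) does not contain 22.18.248.96
  20.18.248.0/24 (20.18.248.0 - 20.18.248.255) does not contain 22.18.248.96
  22.18.184.0/24 (22.18.184.0 - 22.18.184.255) does not contain 22.18.248.96
  22.18.250.0/23 (22.18.250.0 - 22.18.251.255) does not contain 22.18.248.96
  22.18.192.0/19 (22.18.192.0 - 22.18.223.255) does not contain 22.18.248.96
  22.26.224.0/19 (22.26.224.0 - 22.26.255.255) does not contain 22.18.248.96
  22.19.192.0/18 (22.19.192.0 - 22.19.255.255) does not contain 22.18.248.96
Longest matching prefix is /17 -> interface em8.

em8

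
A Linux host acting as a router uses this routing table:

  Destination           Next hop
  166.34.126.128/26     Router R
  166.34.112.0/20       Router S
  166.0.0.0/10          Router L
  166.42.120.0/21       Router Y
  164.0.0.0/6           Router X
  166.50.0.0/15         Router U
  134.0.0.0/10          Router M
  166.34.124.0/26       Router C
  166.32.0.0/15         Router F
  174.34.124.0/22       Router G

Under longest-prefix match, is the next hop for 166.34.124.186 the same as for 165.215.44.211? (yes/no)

no

166.34.124.186: longest match 166.34.112.0/20 -> Router S
165.215.44.211: longest match 164.0.0.0/6 -> Router X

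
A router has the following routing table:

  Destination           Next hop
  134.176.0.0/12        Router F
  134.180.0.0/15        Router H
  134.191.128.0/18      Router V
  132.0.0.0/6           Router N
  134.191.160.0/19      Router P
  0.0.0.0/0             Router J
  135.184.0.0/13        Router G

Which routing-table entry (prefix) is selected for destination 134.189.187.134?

Entries matching 134.189.187.134:
  0.0.0.0/0 (default, matches everything)
  132.0.0.0/6 (132.0.0.0 - 135.255.255.255)
  134.176.0.0/12 (134.176.0.0 - 134.191.255.255)
Most specific is 134.176.0.0/12.

134.176.0.0/12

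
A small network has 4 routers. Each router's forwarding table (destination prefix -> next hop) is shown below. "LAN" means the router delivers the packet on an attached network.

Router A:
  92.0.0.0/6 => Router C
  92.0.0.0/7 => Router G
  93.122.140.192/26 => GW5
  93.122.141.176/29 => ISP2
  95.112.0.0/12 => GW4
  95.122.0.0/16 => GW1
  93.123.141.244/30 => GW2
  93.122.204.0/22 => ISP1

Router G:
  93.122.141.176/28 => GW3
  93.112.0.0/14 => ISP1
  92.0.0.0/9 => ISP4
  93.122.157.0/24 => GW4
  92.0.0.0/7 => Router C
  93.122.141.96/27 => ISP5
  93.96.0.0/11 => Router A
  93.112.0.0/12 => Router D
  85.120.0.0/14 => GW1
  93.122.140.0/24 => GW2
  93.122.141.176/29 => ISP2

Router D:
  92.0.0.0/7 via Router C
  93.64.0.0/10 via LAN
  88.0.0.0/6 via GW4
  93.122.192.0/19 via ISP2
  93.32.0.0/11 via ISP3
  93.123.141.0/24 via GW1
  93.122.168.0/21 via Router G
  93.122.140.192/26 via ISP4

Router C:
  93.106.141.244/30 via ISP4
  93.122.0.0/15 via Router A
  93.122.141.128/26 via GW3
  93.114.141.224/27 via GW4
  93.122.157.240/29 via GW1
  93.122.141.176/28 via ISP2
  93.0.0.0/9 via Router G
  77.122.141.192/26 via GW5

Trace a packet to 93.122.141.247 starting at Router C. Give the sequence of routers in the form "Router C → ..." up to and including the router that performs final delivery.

At Router C: longest match for 93.122.141.247 is 93.122.0.0/15 -> Router A
At Router A: longest match for 93.122.141.247 is 92.0.0.0/7 -> Router G
At Router G: longest match for 93.122.141.247 is 93.112.0.0/12 -> Router D
At Router D: longest match for 93.122.141.247 is 93.64.0.0/10 -> LAN

Router C → Router A → Router G → Router D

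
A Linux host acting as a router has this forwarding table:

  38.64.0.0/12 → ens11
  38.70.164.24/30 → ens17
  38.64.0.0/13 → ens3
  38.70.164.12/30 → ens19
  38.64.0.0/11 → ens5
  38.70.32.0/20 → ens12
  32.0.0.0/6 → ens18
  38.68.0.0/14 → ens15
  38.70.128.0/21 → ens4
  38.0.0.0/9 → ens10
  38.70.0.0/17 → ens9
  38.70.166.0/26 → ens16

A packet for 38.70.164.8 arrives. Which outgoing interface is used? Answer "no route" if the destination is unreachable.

ens15

Routes whose prefix contains 38.70.164.8:
  38.0.0.0/9 (38.0.0.0 - 38.127.255.255) -> ens10
  38.64.0.0/11 (38.64.0.0 - 38.95.255.255) -> ens5
  38.64.0.0/12 (38.64.0.0 - 38.79.255.255) -> ens11
  38.64.0.0/13 (38.64.0.0 - 38.71.255.255) -> ens3
  38.68.0.0/14 (38.68.0.0 - 38.71.255.255) -> ens15
More-specific entries that do NOT match:
  38.70.164.24/30 (38.70.164.24 - 38.70.164.27) does not contain 38.70.164.8
  38.70.164.12/30 (38.70.164.12 - 38.70.164.15) does not contain 38.70.164.8
  38.70.166.0/26 (38.70.166.0 - 38.70.166.63) does not contain 38.70.164.8
  38.70.128.0/21 (38.70.128.0 - 38.70.135.255) does not contain 38.70.164.8
  38.70.32.0/20 (38.70.32.0 - 38.70.47.255) does not contain 38.70.164.8
  38.70.0.0/17 (38.70.0.0 - 38.70.127.255) does not contain 38.70.164.8
Longest matching prefix is /14 -> interface ens15.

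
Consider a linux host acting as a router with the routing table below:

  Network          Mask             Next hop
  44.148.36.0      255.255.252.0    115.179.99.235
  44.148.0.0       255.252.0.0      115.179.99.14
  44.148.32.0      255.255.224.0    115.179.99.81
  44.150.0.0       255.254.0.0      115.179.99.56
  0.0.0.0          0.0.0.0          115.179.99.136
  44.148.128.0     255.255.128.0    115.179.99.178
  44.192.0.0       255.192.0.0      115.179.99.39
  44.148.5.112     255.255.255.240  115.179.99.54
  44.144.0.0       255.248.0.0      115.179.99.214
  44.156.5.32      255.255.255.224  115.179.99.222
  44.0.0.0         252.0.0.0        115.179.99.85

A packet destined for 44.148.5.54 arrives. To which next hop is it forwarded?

Routes whose prefix contains 44.148.5.54:
  0.0.0.0/0 (default, matches everything) -> 115.179.99.136
  44.0.0.0/6 (44.0.0.0 - 47.255.255.255) -> 115.179.99.85
  44.144.0.0/13 (44.144.0.0 - 44.151.255.255) -> 115.179.99.214
  44.148.0.0/14 (44.148.0.0 - 44.151.255.255) -> 115.179.99.14
More-specific entries that do NOT match:
  44.148.5.112/28 (44.148.5.112 - 44.148.5.127) does not contain 44.148.5.54
  44.156.5.32/27 (44.156.5.32 - 44.156.5.63) does not contain 44.148.5.54
  44.148.36.0/22 (44.148.36.0 - 44.148.39.255) does not contain 44.148.5.54
  44.148.32.0/19 (44.148.32.0 - 44.148.63.255) does not contain 44.148.5.54
  44.148.128.0/17 (44.148.128.0 - 44.148.255.255) does not contain 44.148.5.54
  44.150.0.0/15 (44.150.0.0 - 44.151.255.255) does not contain 44.148.5.54
Longest matching prefix is /14 -> next hop 115.179.99.14.

115.179.99.14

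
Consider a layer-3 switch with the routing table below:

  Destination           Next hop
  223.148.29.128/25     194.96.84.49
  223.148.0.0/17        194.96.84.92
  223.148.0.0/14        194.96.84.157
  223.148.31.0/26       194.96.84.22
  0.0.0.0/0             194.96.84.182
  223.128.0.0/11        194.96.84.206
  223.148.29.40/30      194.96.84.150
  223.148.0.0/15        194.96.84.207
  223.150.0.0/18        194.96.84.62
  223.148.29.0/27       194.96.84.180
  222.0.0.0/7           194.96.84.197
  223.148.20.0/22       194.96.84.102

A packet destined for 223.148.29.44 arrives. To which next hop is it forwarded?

194.96.84.92

Routes whose prefix contains 223.148.29.44:
  0.0.0.0/0 (default, matches everything) -> 194.96.84.182
  222.0.0.0/7 (222.0.0.0 - 223.255.255.255) -> 194.96.84.197
  223.128.0.0/11 (223.128.0.0 - 223.159.255.255) -> 194.96.84.206
  223.148.0.0/14 (223.148.0.0 - 223.151.255.255) -> 194.96.84.157
  223.148.0.0/15 (223.148.0.0 - 223.149.255.255) -> 194.96.84.207
  223.148.0.0/17 (223.148.0.0 - 223.148.127.255) -> 194.96.84.92
More-specific entries that do NOT match:
  223.148.29.40/30 (223.148.29.40 - 223.148.29.43) does not contain 223.148.29.44
  223.148.29.0/27 (223.148.29.0 - 223.148.29.31) does not contain 223.148.29.44
  223.148.31.0/26 (223.148.31.0 - 223.148.31.63) does not contain 223.148.29.44
  223.148.29.128/25 (223.148.29.128 - 223.148.29.255) does not contain 223.148.29.44
  223.148.20.0/22 (223.148.20.0 - 223.148.23.255) does not contain 223.148.29.44
  223.150.0.0/18 (223.150.0.0 - 223.150.63.255) does not contain 223.148.29.44
Longest matching prefix is /17 -> next hop 194.96.84.92.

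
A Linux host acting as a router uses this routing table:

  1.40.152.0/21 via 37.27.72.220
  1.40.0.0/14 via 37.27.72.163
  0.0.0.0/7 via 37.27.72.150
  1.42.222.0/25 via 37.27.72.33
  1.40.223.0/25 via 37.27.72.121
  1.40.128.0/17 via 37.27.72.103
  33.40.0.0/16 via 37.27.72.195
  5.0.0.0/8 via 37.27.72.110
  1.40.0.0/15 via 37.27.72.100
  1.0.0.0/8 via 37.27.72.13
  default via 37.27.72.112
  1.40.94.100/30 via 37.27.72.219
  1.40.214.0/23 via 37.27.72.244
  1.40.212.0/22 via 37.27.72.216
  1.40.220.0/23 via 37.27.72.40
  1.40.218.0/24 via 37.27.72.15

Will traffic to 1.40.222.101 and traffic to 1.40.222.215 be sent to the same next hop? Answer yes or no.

yes

1.40.222.101: longest match 1.40.128.0/17 -> 37.27.72.103
1.40.222.215: longest match 1.40.128.0/17 -> 37.27.72.103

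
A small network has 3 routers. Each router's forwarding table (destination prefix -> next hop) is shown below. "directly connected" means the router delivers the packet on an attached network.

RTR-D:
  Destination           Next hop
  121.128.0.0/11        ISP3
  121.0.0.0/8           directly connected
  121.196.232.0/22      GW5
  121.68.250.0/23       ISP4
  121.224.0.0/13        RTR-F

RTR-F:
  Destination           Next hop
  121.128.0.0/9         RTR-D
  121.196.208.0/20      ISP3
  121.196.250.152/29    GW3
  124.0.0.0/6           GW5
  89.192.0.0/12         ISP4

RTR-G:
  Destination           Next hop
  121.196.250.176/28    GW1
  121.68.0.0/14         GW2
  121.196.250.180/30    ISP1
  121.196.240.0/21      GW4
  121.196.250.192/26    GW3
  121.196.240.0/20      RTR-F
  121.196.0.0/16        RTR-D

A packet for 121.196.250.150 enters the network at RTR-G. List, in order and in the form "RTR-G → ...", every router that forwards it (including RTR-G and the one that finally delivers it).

RTR-G → RTR-F → RTR-D

At RTR-G: longest match for 121.196.250.150 is 121.196.240.0/20 -> RTR-F
At RTR-F: longest match for 121.196.250.150 is 121.128.0.0/9 -> RTR-D
At RTR-D: longest match for 121.196.250.150 is 121.0.0.0/8 -> directly connected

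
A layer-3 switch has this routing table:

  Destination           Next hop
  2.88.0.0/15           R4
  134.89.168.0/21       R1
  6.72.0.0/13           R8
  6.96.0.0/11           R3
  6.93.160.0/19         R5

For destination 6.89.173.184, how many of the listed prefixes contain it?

No listed prefix contains 6.89.173.184.
Total matching entries: 0.

0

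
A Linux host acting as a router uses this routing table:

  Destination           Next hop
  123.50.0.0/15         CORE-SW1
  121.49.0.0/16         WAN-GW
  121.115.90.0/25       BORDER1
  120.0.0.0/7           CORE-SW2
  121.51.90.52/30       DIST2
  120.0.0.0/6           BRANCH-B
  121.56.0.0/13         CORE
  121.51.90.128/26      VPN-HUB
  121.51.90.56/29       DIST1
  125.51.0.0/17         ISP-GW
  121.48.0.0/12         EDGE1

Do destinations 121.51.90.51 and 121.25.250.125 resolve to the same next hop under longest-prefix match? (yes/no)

121.51.90.51: longest match 121.48.0.0/12 -> EDGE1
121.25.250.125: longest match 120.0.0.0/7 -> CORE-SW2

no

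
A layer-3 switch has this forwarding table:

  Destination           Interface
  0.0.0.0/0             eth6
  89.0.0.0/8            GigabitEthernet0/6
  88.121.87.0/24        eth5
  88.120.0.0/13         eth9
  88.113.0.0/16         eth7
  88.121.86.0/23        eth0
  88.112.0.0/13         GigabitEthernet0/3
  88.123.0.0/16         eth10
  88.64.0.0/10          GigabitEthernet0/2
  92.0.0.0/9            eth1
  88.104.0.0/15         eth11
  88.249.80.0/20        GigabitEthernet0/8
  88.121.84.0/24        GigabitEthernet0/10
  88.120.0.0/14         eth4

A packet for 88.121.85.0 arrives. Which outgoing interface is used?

eth4

Routes whose prefix contains 88.121.85.0:
  0.0.0.0/0 (default, matches everything) -> eth6
  88.64.0.0/10 (88.64.0.0 - 88.127.255.255) -> GigabitEthernet0/2
  88.120.0.0/13 (88.120.0.0 - 88.127.255.255) -> eth9
  88.120.0.0/14 (88.120.0.0 - 88.123.255.255) -> eth4
More-specific entries that do NOT match:
  88.121.87.0/24 (88.121.87.0 - 88.121.87.255) does not contain 88.121.85.0
  88.121.84.0/24 (88.121.84.0 - 88.121.84.255) does not contain 88.121.85.0
  88.121.86.0/23 (88.121.86.0 - 88.121.87.255) does not contain 88.121.85.0
  88.249.80.0/20 (88.249.80.0 - 88.249.95.255) does not contain 88.121.85.0
  88.113.0.0/16 (88.113.0.0 - 88.113.255.255) does not contain 88.121.85.0
  88.123.0.0/16 (88.123.0.0 - 88.123.255.255) does not contain 88.121.85.0
  88.104.0.0/15 (88.104.0.0 - 88.105.255.255) does not contain 88.121.85.0
Longest matching prefix is /14 -> interface eth4.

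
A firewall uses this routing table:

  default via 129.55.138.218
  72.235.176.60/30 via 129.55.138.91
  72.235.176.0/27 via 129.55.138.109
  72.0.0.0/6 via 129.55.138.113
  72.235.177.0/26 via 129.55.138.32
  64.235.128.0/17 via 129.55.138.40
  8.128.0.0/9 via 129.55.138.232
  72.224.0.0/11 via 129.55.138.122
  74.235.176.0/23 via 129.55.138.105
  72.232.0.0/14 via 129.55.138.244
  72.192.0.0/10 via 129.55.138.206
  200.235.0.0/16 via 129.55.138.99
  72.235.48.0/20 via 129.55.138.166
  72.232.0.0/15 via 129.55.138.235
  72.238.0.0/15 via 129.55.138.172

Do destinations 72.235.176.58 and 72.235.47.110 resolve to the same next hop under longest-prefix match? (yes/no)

72.235.176.58: longest match 72.232.0.0/14 -> 129.55.138.244
72.235.47.110: longest match 72.232.0.0/14 -> 129.55.138.244

yes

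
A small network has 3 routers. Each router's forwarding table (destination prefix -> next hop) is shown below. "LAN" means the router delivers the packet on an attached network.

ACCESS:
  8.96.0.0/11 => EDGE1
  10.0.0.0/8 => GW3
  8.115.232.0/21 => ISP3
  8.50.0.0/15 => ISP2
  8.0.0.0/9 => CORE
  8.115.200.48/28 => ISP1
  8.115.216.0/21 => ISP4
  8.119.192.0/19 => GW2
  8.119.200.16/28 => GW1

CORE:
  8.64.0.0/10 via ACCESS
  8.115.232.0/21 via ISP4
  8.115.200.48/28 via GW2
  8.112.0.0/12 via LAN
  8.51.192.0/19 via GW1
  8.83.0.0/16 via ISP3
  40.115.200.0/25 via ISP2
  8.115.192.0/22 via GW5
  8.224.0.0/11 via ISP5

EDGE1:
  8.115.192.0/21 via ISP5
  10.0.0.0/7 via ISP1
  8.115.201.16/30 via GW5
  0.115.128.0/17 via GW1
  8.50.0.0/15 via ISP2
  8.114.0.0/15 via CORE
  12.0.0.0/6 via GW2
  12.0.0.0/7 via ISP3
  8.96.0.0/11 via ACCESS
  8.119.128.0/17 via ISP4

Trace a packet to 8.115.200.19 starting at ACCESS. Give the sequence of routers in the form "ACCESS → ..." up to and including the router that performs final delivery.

At ACCESS: longest match for 8.115.200.19 is 8.96.0.0/11 -> EDGE1
At EDGE1: longest match for 8.115.200.19 is 8.114.0.0/15 -> CORE
At CORE: longest match for 8.115.200.19 is 8.112.0.0/12 -> LAN

ACCESS → EDGE1 → CORE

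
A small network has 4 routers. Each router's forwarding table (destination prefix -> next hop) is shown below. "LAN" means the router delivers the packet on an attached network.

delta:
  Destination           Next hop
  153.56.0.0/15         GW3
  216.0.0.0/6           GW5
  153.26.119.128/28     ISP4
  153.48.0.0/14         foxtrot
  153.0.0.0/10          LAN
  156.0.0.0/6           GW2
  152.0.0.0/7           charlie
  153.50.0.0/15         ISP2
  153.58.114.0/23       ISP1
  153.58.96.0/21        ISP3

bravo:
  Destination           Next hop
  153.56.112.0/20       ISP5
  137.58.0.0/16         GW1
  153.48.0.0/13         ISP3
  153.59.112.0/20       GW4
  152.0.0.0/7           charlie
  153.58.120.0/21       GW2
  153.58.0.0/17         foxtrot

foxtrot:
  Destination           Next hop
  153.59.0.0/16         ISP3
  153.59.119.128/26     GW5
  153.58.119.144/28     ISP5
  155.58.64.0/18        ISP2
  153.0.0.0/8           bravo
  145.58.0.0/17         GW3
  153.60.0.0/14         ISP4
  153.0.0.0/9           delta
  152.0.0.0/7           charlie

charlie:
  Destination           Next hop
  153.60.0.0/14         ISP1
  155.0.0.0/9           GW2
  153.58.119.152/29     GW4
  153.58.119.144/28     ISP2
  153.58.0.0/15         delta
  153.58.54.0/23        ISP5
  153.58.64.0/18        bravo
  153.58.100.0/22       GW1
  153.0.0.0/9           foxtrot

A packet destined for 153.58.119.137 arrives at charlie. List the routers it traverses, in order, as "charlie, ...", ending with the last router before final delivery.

charlie, bravo, foxtrot, delta

At charlie: longest match for 153.58.119.137 is 153.58.64.0/18 -> bravo
At bravo: longest match for 153.58.119.137 is 153.58.0.0/17 -> foxtrot
At foxtrot: longest match for 153.58.119.137 is 153.0.0.0/9 -> delta
At delta: longest match for 153.58.119.137 is 153.0.0.0/10 -> LAN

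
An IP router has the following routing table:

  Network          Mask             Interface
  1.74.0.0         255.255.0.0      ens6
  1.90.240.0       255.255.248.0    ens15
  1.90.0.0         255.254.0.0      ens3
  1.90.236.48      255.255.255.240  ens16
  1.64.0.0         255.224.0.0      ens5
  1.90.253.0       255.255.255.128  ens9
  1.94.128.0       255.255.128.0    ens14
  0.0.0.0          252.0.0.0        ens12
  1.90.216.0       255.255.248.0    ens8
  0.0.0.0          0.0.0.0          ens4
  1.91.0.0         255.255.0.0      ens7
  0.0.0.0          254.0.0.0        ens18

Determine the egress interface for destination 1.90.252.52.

ens3

Routes whose prefix contains 1.90.252.52:
  0.0.0.0/0 (default, matches everything) -> ens4
  0.0.0.0/6 (0.0.0.0 - 3.255.255.255) -> ens12
  0.0.0.0/7 (0.0.0.0 - 1.255.255.255) -> ens18
  1.64.0.0/11 (1.64.0.0 - 1.95.255.255) -> ens5
  1.90.0.0/15 (1.90.0.0 - 1.91.255.255) -> ens3
More-specific entries that do NOT match:
  1.90.236.48/28 (1.90.236.48 - 1.90.236.63) does not contain 1.90.252.52
  1.90.253.0/25 (1.90.253.0 - 1.90.253.127) does not contain 1.90.252.52
  1.90.240.0/21 (1.90.240.0 - 1.90.247.255) does not contain 1.90.252.52
  1.90.216.0/21 (1.90.216.0 - 1.90.223.255) does not contain 1.90.252.52
  1.94.128.0/17 (1.94.128.0 - 1.94.255.255) does not contain 1.90.252.52
  1.74.0.0/16 (1.74.0.0 - 1.74.255.255) does not contain 1.90.252.52
  1.91.0.0/16 (1.91.0.0 - 1.91.255.255) does not contain 1.90.252.52
Longest matching prefix is /15 -> interface ens3.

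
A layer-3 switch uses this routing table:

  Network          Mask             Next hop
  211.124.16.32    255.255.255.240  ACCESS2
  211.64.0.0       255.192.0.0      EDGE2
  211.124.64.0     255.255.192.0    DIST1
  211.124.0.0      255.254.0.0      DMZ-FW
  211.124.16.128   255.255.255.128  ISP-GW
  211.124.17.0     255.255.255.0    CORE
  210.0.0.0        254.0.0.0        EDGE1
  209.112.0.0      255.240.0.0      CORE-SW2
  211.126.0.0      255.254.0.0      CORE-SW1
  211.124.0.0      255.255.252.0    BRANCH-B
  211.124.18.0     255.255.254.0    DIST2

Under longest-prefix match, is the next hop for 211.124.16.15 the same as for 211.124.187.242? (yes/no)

211.124.16.15: longest match 211.124.0.0/15 -> DMZ-FW
211.124.187.242: longest match 211.124.0.0/15 -> DMZ-FW

yes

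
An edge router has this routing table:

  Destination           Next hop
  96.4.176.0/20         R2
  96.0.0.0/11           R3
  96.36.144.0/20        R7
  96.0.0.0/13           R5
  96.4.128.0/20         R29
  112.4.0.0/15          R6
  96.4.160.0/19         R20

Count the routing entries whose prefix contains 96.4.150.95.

2

Prefixes containing 96.4.150.95:
  96.0.0.0/11 (96.0.0.0 - 96.31.255.255)
  96.0.0.0/13 (96.0.0.0 - 96.7.255.255)
Total matching entries: 2.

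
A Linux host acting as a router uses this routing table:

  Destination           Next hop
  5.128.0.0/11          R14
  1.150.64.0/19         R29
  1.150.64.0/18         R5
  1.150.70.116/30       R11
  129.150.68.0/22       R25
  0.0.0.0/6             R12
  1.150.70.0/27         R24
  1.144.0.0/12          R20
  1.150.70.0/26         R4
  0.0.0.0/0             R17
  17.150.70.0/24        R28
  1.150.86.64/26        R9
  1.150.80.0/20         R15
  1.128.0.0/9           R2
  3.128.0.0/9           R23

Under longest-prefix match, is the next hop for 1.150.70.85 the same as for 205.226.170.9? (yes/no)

1.150.70.85: longest match 1.150.64.0/19 -> R29
205.226.170.9: longest match 0.0.0.0/0 -> R17

no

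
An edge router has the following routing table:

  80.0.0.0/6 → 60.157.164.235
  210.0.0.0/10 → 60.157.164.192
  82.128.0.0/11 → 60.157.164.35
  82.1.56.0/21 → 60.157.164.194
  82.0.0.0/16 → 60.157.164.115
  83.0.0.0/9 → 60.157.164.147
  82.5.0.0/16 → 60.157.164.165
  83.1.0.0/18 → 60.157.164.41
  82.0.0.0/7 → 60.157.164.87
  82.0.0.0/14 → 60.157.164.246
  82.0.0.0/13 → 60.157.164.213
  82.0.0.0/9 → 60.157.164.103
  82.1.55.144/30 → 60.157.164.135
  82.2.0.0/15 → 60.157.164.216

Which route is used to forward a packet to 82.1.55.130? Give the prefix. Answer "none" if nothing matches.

82.0.0.0/14

Entries matching 82.1.55.130:
  80.0.0.0/6 (80.0.0.0 - 83.255.255.255)
  82.0.0.0/7 (82.0.0.0 - 83.255.255.255)
  82.0.0.0/9 (82.0.0.0 - 82.127.255.255)
  82.0.0.0/13 (82.0.0.0 - 82.7.255.255)
  82.0.0.0/14 (82.0.0.0 - 82.3.255.255)
Most specific is 82.0.0.0/14.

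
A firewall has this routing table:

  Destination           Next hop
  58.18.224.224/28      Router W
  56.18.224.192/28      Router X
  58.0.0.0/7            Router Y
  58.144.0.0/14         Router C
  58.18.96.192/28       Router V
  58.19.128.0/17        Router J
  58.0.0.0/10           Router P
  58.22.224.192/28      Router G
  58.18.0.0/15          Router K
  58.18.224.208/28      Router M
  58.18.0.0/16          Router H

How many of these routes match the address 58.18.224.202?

Prefixes containing 58.18.224.202:
  58.0.0.0/7 (58.0.0.0 - 59.255.255.255)
  58.0.0.0/10 (58.0.0.0 - 58.63.255.255)
  58.18.0.0/15 (58.18.0.0 - 58.19.255.255)
  58.18.0.0/16 (58.18.0.0 - 58.18.255.255)
Total matching entries: 4.

4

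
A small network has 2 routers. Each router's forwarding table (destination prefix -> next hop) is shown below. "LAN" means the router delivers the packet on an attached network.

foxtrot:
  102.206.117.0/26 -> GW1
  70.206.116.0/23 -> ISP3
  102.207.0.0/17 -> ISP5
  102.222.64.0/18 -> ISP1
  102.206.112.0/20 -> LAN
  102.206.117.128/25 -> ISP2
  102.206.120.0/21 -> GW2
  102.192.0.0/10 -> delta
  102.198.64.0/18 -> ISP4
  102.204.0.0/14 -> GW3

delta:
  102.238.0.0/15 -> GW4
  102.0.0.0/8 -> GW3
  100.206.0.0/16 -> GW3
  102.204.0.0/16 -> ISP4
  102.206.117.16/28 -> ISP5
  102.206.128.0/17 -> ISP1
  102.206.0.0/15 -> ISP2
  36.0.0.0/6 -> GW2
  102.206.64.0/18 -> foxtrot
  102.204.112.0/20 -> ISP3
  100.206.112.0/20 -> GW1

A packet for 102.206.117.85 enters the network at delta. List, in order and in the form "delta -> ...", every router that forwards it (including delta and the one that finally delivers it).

delta -> foxtrot

At delta: longest match for 102.206.117.85 is 102.206.64.0/18 -> foxtrot
At foxtrot: longest match for 102.206.117.85 is 102.206.112.0/20 -> LAN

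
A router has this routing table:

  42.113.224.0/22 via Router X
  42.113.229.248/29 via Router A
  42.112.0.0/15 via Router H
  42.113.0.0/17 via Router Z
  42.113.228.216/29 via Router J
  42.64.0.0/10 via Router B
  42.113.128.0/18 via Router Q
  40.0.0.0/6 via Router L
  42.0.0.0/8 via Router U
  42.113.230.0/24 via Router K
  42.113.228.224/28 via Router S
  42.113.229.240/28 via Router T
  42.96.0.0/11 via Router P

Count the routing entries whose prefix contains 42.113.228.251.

Prefixes containing 42.113.228.251:
  40.0.0.0/6 (40.0.0.0 - 43.255.255.255)
  42.0.0.0/8 (42.0.0.0 - 42.255.255.255)
  42.64.0.0/10 (42.64.0.0 - 42.127.255.255)
  42.96.0.0/11 (42.96.0.0 - 42.127.255.255)
  42.112.0.0/15 (42.112.0.0 - 42.113.255.255)
Total matching entries: 5.

5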